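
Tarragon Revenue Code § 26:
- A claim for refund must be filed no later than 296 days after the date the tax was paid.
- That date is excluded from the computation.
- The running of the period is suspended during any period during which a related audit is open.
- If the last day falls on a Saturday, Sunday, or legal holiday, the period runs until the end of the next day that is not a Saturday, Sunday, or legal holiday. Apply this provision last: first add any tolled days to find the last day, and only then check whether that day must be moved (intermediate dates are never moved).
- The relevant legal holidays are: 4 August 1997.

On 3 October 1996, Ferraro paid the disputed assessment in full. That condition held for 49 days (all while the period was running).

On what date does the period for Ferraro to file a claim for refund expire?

September 15, 1997

296 days after 3 October 1996 is July 26, 1997.
Tolling adds 49 days: July 26, 1997 + 49 days = September 13, 1997.
September 13, 1997 is Saturday; September 14, 1997 is Sunday. The next qualifying day is September 15, 1997.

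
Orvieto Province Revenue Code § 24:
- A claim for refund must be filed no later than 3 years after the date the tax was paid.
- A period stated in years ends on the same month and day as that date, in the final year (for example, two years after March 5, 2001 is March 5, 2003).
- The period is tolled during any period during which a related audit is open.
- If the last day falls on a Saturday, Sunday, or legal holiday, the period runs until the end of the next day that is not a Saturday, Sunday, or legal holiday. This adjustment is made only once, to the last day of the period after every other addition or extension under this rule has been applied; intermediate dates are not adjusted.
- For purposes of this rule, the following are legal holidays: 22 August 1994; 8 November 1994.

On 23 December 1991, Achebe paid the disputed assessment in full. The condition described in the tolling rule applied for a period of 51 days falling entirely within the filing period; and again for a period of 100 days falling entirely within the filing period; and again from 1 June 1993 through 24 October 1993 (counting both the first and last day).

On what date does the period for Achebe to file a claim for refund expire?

3 years after 23 December 1991 is December 23, 1994.
Tolling adds 51 days: December 23, 1994 + 51 days = February 12, 1995.
Tolling adds 100 days: February 12, 1995 + 100 days = May 23, 1995.
From June 1, 1993 through October 24, 1993 inclusive is 146 days; tolling adds 146 days: May 23, 1995 + 146 days = October 16, 1995.
October 16, 1995 is a Monday and not a legal holiday, so no extension applies.

October 16, 1995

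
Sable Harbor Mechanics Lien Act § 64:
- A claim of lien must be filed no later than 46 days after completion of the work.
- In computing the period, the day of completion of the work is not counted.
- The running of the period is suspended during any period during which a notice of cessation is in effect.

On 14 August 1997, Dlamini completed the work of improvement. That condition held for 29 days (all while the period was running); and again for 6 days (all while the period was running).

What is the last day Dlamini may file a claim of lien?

November 3, 1997

46 days after 14 August 1997 is September 29, 1997.
Tolling adds 29 days: September 29, 1997 + 29 days = October 28, 1997.
Tolling adds 6 days: October 28, 1997 + 6 days = November 3, 1997.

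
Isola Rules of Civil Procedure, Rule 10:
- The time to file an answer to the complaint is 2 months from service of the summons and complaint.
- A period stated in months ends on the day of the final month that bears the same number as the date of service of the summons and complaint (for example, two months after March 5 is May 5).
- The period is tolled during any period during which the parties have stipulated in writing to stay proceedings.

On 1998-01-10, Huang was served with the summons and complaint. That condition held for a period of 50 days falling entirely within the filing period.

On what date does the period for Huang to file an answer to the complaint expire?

April 29, 1998

2 months after 1998-01-10 is March 10, 1998.
Tolling adds 50 days: March 10, 1998 + 50 days = April 29, 1998.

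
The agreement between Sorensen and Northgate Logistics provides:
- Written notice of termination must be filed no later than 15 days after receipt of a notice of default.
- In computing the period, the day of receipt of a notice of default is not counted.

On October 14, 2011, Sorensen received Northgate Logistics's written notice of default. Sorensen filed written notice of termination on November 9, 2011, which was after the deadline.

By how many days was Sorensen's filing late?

11 days

15 days after October 14, 2011 is October 29, 2011.
The deadline is October 29, 2011; from October 29, 2011 to November 9, 2011 is 11 days.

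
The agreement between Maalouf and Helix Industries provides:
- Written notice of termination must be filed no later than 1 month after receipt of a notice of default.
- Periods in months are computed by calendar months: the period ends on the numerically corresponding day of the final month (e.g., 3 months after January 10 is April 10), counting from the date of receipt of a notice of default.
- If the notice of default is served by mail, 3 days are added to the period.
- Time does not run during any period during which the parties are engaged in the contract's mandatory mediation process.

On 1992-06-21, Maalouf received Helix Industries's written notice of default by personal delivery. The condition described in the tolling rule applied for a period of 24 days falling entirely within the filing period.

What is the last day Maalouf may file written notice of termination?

August 14, 1992

1 month after 1992-06-21 is July 21, 1992.
Service was not by mail, so no mail extension applies.
Tolling adds 24 days: July 21, 1992 + 24 days = August 14, 1992.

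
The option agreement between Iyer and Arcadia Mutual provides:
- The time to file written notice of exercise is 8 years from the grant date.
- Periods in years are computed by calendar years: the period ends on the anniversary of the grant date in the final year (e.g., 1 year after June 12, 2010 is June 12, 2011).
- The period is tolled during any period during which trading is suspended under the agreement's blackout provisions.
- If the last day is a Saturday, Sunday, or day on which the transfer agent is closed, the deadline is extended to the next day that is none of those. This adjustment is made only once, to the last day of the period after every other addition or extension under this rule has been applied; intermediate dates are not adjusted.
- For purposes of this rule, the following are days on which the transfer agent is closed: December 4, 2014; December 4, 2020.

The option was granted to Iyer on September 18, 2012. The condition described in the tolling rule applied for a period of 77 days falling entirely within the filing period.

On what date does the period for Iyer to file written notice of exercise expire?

December 7, 2020

8 years after September 18, 2012 is September 18, 2020.
Tolling adds 77 days: September 18, 2020 + 77 days = December 4, 2020.
December 4, 2020 is a listed holiday; December 5, 2020 is Saturday; December 6, 2020 is Sunday. The next qualifying day is December 7, 2020.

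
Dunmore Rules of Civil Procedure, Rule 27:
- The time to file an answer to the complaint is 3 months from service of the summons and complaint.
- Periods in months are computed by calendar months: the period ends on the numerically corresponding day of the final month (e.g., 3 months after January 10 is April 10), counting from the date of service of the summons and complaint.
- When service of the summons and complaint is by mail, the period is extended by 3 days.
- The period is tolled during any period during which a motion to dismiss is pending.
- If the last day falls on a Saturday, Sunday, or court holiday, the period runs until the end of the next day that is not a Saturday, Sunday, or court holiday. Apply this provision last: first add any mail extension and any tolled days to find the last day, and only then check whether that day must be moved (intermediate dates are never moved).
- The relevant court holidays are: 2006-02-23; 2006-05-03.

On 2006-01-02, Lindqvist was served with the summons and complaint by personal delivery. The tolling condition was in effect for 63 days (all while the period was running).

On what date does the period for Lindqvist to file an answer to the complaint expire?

June 5, 2006

3 months after 2006-01-02 is April 2, 2006.
Service was not by mail, so no mail extension applies.
Tolling adds 63 days: April 2, 2006 + 63 days = June 4, 2006.
June 4, 2006 is Sunday. The next qualifying day is June 5, 2006.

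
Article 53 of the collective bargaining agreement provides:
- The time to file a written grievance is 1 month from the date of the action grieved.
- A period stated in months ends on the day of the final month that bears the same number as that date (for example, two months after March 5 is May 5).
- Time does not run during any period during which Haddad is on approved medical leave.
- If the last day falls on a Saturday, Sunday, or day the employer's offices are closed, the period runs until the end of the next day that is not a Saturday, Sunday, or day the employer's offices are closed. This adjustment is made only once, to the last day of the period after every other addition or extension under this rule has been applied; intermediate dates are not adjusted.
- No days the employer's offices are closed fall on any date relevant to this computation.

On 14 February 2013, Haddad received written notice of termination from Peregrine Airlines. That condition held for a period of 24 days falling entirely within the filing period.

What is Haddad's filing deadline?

April 8, 2013

1 month after 14 February 2013 is March 14, 2013.
Tolling adds 24 days: March 14, 2013 + 24 days = April 7, 2013.
April 7, 2013 is Sunday. The next qualifying day is April 8, 2013.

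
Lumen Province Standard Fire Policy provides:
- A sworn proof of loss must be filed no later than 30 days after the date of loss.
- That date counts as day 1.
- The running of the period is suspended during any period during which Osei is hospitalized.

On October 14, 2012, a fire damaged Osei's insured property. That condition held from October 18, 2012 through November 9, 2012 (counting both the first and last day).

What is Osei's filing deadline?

Counting October 14, 2012 as day 1, day 30 is November 12, 2012.
From October 18, 2012 through November 9, 2012 inclusive is 23 days; tolling adds 23 days: November 12, 2012 + 23 days = December 5, 2012.

December 5, 2012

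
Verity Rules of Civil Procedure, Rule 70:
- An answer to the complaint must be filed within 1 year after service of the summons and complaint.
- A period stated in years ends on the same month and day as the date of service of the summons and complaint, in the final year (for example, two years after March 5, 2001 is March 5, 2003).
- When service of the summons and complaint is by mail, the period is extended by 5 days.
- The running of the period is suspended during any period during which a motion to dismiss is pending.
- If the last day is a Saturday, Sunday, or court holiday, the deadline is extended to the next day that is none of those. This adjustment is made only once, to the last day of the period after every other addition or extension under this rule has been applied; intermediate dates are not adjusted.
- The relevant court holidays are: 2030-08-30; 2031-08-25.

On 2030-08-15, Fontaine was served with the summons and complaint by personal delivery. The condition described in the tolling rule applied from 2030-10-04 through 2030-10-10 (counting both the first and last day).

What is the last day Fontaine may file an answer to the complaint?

1 year after 2030-08-15 is August 15, 2031.
Service was not by mail, so no mail extension applies.
From October 4, 2030 through October 10, 2030 inclusive is 7 days; tolling adds 7 days: August 15, 2031 + 7 days = August 22, 2031.
August 22, 2031 is a Friday and not a court holiday, so no extension applies.

August 22, 2031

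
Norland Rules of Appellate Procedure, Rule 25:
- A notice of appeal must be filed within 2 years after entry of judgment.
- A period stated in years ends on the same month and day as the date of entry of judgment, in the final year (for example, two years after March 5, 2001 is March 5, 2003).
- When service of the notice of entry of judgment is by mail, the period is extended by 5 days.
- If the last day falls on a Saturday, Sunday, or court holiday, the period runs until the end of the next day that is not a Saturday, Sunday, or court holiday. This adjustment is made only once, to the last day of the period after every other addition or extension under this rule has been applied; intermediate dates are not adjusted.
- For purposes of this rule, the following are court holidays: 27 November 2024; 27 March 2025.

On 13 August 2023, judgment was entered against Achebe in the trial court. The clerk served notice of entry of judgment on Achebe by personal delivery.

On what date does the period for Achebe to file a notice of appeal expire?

2 years after 13 August 2023 is August 13, 2025.
Service was not by mail, so no mail extension applies.
August 13, 2025 is a Wednesday and not a court holiday, so no extension applies.

August 13, 2025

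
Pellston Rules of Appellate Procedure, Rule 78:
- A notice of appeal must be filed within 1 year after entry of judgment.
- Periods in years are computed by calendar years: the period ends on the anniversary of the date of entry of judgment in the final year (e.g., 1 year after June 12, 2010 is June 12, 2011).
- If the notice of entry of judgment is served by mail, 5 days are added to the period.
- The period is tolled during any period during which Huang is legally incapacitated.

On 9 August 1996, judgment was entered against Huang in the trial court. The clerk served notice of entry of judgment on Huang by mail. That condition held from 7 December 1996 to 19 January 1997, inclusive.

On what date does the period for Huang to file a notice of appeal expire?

1 year after 9 August 1996 is August 9, 1997.
Service was by mail, adding 5 days: August 9, 1997 + 5 days = August 14, 1997.
From December 7, 1996 through January 19, 1997 inclusive is 44 days; tolling adds 44 days: August 14, 1997 + 44 days = September 27, 1997.

September 27, 1997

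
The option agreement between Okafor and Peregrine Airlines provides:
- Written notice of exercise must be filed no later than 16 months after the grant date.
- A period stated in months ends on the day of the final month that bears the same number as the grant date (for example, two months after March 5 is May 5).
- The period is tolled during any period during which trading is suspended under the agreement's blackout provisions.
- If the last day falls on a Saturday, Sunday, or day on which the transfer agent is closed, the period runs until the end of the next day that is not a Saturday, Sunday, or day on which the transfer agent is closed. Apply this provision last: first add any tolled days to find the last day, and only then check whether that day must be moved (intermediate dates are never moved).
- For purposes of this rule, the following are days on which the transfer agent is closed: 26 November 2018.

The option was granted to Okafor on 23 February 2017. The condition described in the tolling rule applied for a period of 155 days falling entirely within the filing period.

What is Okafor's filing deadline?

16 months after 23 February 2017 is June 23, 2018.
Tolling adds 155 days: June 23, 2018 + 155 days = November 25, 2018.
November 25, 2018 is Sunday; November 26, 2018 is a listed holiday. The next qualifying day is November 27, 2018.

November 27, 2018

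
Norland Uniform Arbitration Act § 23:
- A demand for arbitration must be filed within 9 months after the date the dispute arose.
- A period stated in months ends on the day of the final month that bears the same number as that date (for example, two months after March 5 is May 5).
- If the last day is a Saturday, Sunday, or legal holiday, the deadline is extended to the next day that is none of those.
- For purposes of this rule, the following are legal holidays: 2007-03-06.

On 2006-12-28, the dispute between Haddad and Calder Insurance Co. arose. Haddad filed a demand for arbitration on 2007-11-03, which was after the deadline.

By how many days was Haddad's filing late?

9 months after 2006-12-28 is September 28, 2007.
September 28, 2007 is a Friday and not a legal holiday, so no extension applies.
The deadline is September 28, 2007; from September 28, 2007 to November 3, 2007 is 36 days.

36 days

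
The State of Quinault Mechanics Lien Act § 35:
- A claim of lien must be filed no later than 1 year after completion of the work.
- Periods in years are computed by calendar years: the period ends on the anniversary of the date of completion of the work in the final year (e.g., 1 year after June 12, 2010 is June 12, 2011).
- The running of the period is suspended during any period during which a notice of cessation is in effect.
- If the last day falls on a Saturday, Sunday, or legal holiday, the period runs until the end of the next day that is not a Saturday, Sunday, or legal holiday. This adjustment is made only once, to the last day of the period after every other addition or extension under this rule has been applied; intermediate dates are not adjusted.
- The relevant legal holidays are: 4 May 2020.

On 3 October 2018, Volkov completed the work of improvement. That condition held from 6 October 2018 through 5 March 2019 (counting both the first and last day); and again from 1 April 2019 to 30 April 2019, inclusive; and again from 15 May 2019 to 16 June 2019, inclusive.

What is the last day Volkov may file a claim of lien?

1 year after 3 October 2018 is October 3, 2019.
From October 6, 2018 through March 5, 2019 inclusive is 151 days; tolling adds 151 days: October 3, 2019 + 151 days = March 2, 2020.
From April 1, 2019 through April 30, 2019 inclusive is 30 days; tolling adds 30 days: March 2, 2020 + 30 days = April 1, 2020.
From May 15, 2019 through June 16, 2019 inclusive is 33 days; tolling adds 33 days: April 1, 2020 + 33 days = May 4, 2020.
May 4, 2020 is a listed holiday. The next qualifying day is May 5, 2020.

May 5, 2020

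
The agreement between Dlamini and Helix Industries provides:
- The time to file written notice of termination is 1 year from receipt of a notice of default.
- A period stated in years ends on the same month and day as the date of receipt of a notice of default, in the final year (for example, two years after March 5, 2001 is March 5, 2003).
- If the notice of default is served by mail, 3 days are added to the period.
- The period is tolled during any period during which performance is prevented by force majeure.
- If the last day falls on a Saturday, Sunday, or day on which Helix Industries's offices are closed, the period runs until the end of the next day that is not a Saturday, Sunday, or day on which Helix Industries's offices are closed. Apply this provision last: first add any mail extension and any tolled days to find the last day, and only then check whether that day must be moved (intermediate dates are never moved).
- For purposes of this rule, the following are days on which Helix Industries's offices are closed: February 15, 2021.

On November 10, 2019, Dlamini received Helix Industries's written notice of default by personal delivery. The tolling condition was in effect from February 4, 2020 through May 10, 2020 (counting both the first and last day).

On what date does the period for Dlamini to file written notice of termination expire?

February 16, 2021

1 year after November 10, 2019 is November 10, 2020.
Service was not by mail, so no mail extension applies.
From February 4, 2020 through May 10, 2020 inclusive is 97 days; tolling adds 97 days: November 10, 2020 + 97 days = February 15, 2021.
February 15, 2021 is a listed holiday. The next qualifying day is February 16, 2021.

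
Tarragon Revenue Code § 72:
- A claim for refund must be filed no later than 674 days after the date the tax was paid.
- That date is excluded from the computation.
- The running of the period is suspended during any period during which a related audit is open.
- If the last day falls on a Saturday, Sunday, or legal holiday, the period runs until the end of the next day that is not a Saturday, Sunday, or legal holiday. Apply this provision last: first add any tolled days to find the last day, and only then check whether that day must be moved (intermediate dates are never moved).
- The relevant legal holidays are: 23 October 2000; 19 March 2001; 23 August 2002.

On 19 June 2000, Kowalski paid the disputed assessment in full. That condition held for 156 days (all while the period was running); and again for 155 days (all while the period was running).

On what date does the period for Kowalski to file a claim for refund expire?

674 days after 19 June 2000 is April 24, 2002.
Tolling adds 156 days: April 24, 2002 + 156 days = September 27, 2002.
Tolling adds 155 days: September 27, 2002 + 155 days = March 1, 2003.
March 1, 2003 is Saturday; March 2, 2003 is Sunday. The next qualifying day is March 3, 2003.

March 3, 2003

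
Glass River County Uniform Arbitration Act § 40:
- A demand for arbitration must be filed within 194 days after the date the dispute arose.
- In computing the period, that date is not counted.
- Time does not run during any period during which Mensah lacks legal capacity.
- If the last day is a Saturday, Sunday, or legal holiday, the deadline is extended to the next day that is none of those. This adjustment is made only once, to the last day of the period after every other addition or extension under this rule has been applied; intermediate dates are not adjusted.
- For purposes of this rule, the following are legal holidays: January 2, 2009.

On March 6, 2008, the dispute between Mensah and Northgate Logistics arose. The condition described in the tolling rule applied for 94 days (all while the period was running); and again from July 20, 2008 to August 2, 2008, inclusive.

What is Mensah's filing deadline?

194 days after March 6, 2008 is September 16, 2008.
Tolling adds 94 days: September 16, 2008 + 94 days = December 19, 2008.
From July 20, 2008 through August 2, 2008 inclusive is 14 days; tolling adds 14 days: December 19, 2008 + 14 days = January 2, 2009.
January 2, 2009 is a listed holiday; January 3, 2009 is Saturday; January 4, 2009 is Sunday. The next qualifying day is January 5, 2009.

January 5, 2009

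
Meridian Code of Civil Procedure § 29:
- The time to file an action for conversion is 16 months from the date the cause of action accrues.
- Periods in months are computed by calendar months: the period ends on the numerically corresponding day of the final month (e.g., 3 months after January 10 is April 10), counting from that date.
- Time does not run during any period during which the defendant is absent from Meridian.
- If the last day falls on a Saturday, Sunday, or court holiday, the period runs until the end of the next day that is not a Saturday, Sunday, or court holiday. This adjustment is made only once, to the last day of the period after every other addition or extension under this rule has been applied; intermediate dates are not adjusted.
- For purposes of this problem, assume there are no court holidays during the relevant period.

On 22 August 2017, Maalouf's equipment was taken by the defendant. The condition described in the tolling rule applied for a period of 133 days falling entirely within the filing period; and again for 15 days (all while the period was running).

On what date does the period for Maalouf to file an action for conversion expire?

16 months after 22 August 2017 is December 22, 2018.
Tolling adds 133 days: December 22, 2018 + 133 days = May 4, 2019.
Tolling adds 15 days: May 4, 2019 + 15 days = May 19, 2019.
May 19, 2019 is Sunday. The next qualifying day is May 20, 2019.

May 20, 2019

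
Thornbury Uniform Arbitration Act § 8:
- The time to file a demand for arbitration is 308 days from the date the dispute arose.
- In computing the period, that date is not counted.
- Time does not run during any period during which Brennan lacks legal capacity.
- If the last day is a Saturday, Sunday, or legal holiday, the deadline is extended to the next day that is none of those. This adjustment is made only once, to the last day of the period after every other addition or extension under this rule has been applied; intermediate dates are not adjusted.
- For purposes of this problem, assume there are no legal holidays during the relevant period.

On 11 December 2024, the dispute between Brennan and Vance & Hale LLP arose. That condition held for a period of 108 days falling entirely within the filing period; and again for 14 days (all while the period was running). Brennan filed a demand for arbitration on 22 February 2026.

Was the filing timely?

308 days after 11 December 2024 is October 15, 2025.
Tolling adds 108 days: October 15, 2025 + 108 days = January 31, 2026.
Tolling adds 14 days: January 31, 2026 + 14 days = February 14, 2026.
February 14, 2026 is Saturday; February 15, 2026 is Sunday. The next qualifying day is February 16, 2026.
The deadline is February 16, 2026; the filing on February 22, 2026 is after that date.

No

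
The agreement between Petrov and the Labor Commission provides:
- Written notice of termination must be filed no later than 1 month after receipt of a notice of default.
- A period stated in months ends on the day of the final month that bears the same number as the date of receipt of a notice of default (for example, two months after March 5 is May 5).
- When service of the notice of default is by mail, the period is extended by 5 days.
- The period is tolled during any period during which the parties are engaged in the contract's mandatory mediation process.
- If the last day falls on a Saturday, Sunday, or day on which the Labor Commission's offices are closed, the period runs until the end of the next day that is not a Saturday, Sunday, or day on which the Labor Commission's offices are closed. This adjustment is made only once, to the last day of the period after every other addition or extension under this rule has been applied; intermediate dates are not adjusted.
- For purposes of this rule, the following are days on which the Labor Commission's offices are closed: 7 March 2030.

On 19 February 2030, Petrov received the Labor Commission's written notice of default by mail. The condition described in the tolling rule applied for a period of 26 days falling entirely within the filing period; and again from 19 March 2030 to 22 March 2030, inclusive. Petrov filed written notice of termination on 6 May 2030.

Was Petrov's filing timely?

1 month after 19 February 2030 is March 19, 2030.
Service was by mail, adding 5 days: March 19, 2030 + 5 days = March 24, 2030.
Tolling adds 26 days: March 24, 2030 + 26 days = April 19, 2030.
From March 19, 2030 through March 22, 2030 inclusive is 4 days; tolling adds 4 days: April 19, 2030 + 4 days = April 23, 2030.
April 23, 2030 is a Tuesday and not a day on which the Labor Commission's offices are closed, so no extension applies.
The deadline is April 23, 2030; the filing on May 6, 2030 is after that date.

No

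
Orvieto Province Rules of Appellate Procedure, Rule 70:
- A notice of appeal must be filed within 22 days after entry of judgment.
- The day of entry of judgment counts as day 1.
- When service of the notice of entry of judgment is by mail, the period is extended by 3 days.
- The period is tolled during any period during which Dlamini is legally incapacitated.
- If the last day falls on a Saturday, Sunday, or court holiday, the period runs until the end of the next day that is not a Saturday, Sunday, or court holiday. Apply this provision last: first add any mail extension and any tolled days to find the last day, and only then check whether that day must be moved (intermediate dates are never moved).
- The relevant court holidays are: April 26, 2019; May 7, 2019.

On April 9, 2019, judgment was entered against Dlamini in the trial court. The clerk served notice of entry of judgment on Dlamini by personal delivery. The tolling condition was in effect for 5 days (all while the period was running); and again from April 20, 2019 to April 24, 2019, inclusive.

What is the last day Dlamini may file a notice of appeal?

May 10, 2019

Counting April 9, 2019 as day 1, day 22 is April 30, 2019.
Service was not by mail, so no mail extension applies.
Tolling adds 5 days: April 30, 2019 + 5 days = May 5, 2019.
From April 20, 2019 through April 24, 2019 inclusive is 5 days; tolling adds 5 days: May 5, 2019 + 5 days = May 10, 2019.
May 10, 2019 is a Friday and not a court holiday, so no extension applies.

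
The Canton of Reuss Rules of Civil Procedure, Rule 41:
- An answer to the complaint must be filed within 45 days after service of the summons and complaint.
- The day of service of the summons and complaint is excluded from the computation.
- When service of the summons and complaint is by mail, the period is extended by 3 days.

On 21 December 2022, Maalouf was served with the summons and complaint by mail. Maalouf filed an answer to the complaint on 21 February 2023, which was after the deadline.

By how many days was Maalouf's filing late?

14 days

45 days after 21 December 2022 is February 4, 2023.
Service was by mail, adding 3 days: February 4, 2023 + 3 days = February 7, 2023.
The deadline is February 7, 2023; from February 7, 2023 to February 21, 2023 is 14 days.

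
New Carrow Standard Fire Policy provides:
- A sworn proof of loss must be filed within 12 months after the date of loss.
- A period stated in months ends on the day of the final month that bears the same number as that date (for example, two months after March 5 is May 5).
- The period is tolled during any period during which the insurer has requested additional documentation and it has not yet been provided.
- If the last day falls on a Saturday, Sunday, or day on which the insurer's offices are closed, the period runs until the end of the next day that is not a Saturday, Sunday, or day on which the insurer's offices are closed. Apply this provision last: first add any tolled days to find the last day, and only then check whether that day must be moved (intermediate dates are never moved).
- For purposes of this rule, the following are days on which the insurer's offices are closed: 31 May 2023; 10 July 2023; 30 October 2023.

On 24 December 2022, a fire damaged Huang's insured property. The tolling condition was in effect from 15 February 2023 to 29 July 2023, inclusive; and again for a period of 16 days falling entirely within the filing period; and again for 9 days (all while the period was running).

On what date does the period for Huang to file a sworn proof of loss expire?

12 months after 24 December 2022 is December 24, 2023.
From February 15, 2023 through July 29, 2023 inclusive is 165 days; tolling adds 165 days: December 24, 2023 + 165 days = June 6, 2024.
Tolling adds 16 days: June 6, 2024 + 16 days = June 22, 2024.
Tolling adds 9 days: June 22, 2024 + 9 days = July 1, 2024.
July 1, 2024 is a Monday and not a day on which the insurer's offices are closed, so no extension applies.

July 1, 2024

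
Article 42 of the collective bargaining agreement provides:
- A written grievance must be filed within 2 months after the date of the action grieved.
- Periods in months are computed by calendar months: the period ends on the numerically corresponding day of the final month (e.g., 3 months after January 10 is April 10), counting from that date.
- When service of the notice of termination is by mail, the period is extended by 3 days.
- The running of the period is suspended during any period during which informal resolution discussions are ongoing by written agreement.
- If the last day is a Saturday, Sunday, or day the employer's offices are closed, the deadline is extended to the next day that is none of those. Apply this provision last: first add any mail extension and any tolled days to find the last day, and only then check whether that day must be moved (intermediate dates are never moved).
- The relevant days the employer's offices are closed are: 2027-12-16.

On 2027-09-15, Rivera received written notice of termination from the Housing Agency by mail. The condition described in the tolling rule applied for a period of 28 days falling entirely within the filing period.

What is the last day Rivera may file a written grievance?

December 17, 2027

2 months after 2027-09-15 is November 15, 2027.
Service was by mail, adding 3 days: November 15, 2027 + 3 days = November 18, 2027.
Tolling adds 28 days: November 18, 2027 + 28 days = December 16, 2027.
December 16, 2027 is a listed holiday. The next qualifying day is December 17, 2027.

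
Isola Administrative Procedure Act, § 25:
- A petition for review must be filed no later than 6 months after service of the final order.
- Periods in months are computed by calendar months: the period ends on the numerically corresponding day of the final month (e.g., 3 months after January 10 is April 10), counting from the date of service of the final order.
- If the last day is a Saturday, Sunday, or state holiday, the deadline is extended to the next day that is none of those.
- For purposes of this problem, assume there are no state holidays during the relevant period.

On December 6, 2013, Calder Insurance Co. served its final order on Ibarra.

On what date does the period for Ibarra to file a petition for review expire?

June 6, 2014

6 months after December 6, 2013 is June 6, 2014.
June 6, 2014 is a Friday and not a state holiday, so no extension applies.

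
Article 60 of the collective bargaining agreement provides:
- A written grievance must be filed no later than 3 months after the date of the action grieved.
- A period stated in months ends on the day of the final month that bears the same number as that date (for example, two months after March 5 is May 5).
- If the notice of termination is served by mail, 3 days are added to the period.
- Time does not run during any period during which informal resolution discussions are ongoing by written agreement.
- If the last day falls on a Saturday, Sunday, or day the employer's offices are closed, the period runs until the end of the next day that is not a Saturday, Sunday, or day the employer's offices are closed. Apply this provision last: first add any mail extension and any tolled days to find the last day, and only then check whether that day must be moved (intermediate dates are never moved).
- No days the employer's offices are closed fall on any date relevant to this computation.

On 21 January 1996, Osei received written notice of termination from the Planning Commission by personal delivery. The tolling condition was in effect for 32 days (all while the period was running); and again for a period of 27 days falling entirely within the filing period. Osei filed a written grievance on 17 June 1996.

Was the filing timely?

3 months after 21 January 1996 is April 21, 1996.
Service was not by mail, so no mail extension applies.
Tolling adds 32 days: April 21, 1996 + 32 days = May 23, 1996.
Tolling adds 27 days: May 23, 1996 + 27 days = June 19, 1996.
June 19, 1996 is a Wednesday and not a day the employer's offices are closed, so no extension applies.
The deadline is June 19, 1996; the filing on June 17, 1996 is on or before that date.

Yes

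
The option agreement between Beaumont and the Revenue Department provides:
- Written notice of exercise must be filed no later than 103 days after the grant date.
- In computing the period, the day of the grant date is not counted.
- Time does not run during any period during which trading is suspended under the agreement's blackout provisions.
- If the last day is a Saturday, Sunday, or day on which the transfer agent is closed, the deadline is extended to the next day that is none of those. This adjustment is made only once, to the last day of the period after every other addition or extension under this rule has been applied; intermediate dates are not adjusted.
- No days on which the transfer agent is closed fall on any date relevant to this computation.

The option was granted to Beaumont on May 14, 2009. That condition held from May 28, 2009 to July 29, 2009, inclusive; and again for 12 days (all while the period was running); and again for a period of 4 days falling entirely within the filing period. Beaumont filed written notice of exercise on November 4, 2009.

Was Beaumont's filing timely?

103 days after May 14, 2009 is August 25, 2009.
From May 28, 2009 through July 29, 2009 inclusive is 63 days; tolling adds 63 days: August 25, 2009 + 63 days = October 27, 2009.
Tolling adds 12 days: October 27, 2009 + 12 days = November 8, 2009.
Tolling adds 4 days: November 8, 2009 + 4 days = November 12, 2009.
November 12, 2009 is a Thursday and not a day on which the transfer agent is closed, so no extension applies.
The deadline is November 12, 2009; the filing on November 4, 2009 is on or before that date.

Yes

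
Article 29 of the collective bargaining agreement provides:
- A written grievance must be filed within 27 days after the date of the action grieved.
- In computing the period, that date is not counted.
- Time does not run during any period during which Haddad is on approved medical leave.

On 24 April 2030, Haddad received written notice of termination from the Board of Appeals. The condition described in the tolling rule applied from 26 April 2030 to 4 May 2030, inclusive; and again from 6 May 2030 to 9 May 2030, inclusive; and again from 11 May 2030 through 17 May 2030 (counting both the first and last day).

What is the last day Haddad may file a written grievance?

27 days after 24 April 2030 is May 21, 2030.
From April 26, 2030 through May 4, 2030 inclusive is 9 days; tolling adds 9 days: May 21, 2030 + 9 days = May 30, 2030.
From May 6, 2030 through May 9, 2030 inclusive is 4 days; tolling adds 4 days: May 30, 2030 + 4 days = June 3, 2030.
From May 11, 2030 through May 17, 2030 inclusive is 7 days; tolling adds 7 days: June 3, 2030 + 7 days = June 10, 2030.

June 10, 2030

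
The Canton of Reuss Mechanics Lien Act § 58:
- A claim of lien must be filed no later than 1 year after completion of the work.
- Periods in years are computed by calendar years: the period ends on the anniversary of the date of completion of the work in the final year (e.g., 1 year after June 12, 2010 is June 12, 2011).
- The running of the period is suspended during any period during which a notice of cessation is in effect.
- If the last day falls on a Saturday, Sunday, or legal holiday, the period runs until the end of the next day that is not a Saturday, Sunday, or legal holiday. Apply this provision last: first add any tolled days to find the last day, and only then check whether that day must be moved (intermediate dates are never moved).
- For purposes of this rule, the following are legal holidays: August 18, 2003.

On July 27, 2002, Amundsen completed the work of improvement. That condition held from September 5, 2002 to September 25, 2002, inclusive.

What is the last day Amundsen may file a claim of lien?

August 19, 2003

1 year after July 27, 2002 is July 27, 2003.
From September 5, 2002 through September 25, 2002 inclusive is 21 days; tolling adds 21 days: July 27, 2003 + 21 days = August 17, 2003.
August 17, 2003 is Sunday; August 18, 2003 is a listed holiday. The next qualifying day is August 19, 2003.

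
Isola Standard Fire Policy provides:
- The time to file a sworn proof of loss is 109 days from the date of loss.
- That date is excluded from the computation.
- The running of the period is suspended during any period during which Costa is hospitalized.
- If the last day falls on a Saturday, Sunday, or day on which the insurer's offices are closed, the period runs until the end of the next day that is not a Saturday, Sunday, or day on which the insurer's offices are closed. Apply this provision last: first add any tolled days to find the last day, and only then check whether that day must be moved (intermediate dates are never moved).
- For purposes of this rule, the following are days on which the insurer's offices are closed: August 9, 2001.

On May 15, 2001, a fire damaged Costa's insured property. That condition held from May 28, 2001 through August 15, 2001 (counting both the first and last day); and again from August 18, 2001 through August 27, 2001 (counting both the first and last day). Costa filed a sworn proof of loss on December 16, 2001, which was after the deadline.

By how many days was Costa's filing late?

16 days

109 days after May 15, 2001 is September 1, 2001.
From May 28, 2001 through August 15, 2001 inclusive is 80 days; tolling adds 80 days: September 1, 2001 + 80 days = November 20, 2001.
From August 18, 2001 through August 27, 2001 inclusive is 10 days; tolling adds 10 days: November 20, 2001 + 10 days = November 30, 2001.
November 30, 2001 is a Friday and not a day on which the insurer's offices are closed, so no extension applies.
The deadline is November 30, 2001; from November 30, 2001 to December 16, 2001 is 16 days.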